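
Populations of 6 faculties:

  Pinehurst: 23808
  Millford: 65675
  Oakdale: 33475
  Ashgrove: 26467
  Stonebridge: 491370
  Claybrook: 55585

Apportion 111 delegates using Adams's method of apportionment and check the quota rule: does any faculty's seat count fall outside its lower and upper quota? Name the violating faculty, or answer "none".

Stonebridge

Standard quotas: Pinehurst 3.795, Millford 10.468, Oakdale 5.336, Ashgrove 4.219, Stonebridge 78.322, Claybrook 8.860.
Adams allocation: Pinehurst 4, Millford 11, Oakdale 6, Ashgrove 5, Stonebridge 76, Claybrook 9.
Stonebridge has quota 78.322 (lower 78, upper 79) but receives 76 — outside the quota interval.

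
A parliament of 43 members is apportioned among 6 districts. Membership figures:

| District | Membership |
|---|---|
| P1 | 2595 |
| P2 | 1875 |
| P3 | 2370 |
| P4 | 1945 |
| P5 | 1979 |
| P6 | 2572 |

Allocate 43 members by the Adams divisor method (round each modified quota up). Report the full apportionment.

Standard divisor 13336/43 ≈ 310.14; standard quotas: P1 8.367, P2 6.046, P3 7.642, P4 6.271, P5 6.381, P6 8.293.
Rounding up gives 9, 7, 8, 7, 7, 9 = 47 seats, so the divisor must be adjusted.
With modified divisor 327: modified quotas P1 7.936, P2 5.734, P3 7.248, P4 5.948, P5 6.052, P6 7.865.
Rounding up: P1 8, P2 6, P3 8, P4 6, P5 7, P6 8 (total 43).

P1: 8; P2: 6; P3: 8; P4: 6; P5: 7; P6: 8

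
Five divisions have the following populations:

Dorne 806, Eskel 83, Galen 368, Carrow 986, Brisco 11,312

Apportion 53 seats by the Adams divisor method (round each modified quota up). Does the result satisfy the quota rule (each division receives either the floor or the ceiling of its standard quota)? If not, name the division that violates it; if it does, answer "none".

Brisco

Standard quotas: Dorne 3.151, Eskel 0.325, Galen 1.439, Carrow 3.855, Brisco 44.230.
Adams allocation: Dorne 3, Eskel 1, Galen 2, Carrow 4, Brisco 43.
Brisco has quota 44.230 (lower 44, upper 45) but receives 43 — outside the quota interval.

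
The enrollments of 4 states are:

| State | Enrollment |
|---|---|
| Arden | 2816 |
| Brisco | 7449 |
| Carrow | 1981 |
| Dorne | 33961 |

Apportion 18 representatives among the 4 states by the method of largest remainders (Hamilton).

Total 46207; standard divisor 46207/18 ≈ 2567.056.
Standard quotas: Arden 1.0970, Brisco 2.9018, Carrow 0.7717, Dorne 13.2296.
Lower quotas: Arden 1, Brisco 2, Carrow 0, Dorne 13 (sum 16, leaving 2 seats).
Remainders in descending order: Brisco 0.9018, Carrow 0.7717, Dorne 0.2296, Arden 0.0970.
Largest remainders: Brisco, Carrow receive the extra seats.

Arden 1; Brisco 3; Carrow 1; Dorne 13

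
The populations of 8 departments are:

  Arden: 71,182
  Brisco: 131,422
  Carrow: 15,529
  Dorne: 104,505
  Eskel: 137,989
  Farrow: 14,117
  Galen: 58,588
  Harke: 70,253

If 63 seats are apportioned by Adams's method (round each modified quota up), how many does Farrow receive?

2

Standard divisor 603585/63 ≈ 9580.714; standard quotas: Arden 7.430, Brisco 13.717, Carrow 1.621, Dorne 10.908, Eskel 14.403, Farrow 1.473, Galen 6.115, Harke 7.333.
Rounding up gives 8, 14, 2, 11, 15, 2, 7, 8 = 67 seats, so the divisor must be adjusted.
With modified divisor 10139: modified quotas Arden 7.021, Brisco 12.962, Carrow 1.532, Dorne 10.307, Eskel 13.610, Farrow 1.392, Galen 5.778, Harke 6.929.
Rounding up: Arden 8, Brisco 13, Carrow 2, Dorne 11, Eskel 14, Farrow 2, Galen 6, Harke 7 (total 63).
Farrow receives 2.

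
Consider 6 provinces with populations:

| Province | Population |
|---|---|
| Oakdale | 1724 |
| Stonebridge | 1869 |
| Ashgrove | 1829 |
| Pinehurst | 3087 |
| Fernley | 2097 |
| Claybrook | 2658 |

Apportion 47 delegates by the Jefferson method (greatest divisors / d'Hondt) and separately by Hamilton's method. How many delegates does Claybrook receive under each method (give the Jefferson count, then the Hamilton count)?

Jefferson: Oakdale 6, Stonebridge 7, Ashgrove 6, Pinehurst 11, Fernley 7, Claybrook 10.
Hamilton: Oakdale 6, Stonebridge 7, Ashgrove 7, Pinehurst 11, Fernley 7, Claybrook 9.
Claybrook gets 10 under Jefferson and 9 under Hamilton.

10 and 9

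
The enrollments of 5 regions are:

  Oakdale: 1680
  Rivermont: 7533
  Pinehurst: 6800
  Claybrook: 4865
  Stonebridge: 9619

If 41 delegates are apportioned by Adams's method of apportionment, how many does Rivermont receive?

10

Standard divisor 30497/41 ≈ 743.829; standard quotas: Oakdale 2.259, Rivermont 10.127, Pinehurst 9.142, Claybrook 6.540, Stonebridge 12.932.
Rounding up gives 3, 11, 10, 7, 13 = 44 seats, so the divisor must be adjusted.
With modified divisor 806: modified quotas Oakdale 2.084, Rivermont 9.346, Pinehurst 8.437, Claybrook 6.036, Stonebridge 11.934.
Rounding up: Oakdale 3, Rivermont 10, Pinehurst 9, Claybrook 7, Stonebridge 12 (total 41).
Rivermont receives 10.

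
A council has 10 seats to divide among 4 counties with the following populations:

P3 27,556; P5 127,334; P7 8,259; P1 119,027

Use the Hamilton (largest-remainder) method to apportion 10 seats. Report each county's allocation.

The standard divisor is 282176/10 ≈ 28217.6.
Standard quotas: P3 0.9766, P5 4.5126, P7 0.2927, P1 4.2182.
Lower quotas: P3 0, P5 4, P7 0, P1 4 (sum 8, leaving 2 seats).
Remainders in descending order: P3 0.9766, P5 0.5126, P7 0.2927, P1 0.2182.
The surplus seats go to P3, P5.

P3=1; P5=5; P7=0; P1=4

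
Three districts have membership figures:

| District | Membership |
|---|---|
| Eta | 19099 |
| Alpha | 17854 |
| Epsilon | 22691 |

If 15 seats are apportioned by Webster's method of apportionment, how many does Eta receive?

5

Standard divisor 59644/15 ≈ 3976.267; standard quotas: Eta 4.803, Alpha 4.490, Epsilon 5.707.
Rounding to the nearest integer gives Eta 5, Alpha 4, Epsilon 6 — total 15, matching the house size, so no adjustment is needed.
Eta receives 5.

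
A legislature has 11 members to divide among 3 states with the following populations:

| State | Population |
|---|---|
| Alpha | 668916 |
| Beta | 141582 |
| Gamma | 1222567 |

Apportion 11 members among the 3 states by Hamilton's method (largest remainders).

Alpha: 4, Beta: 1, Gamma: 6

Standard divisor: 2033065 ÷ 11 ≈ 184824.091.
Standard quotas: Alpha 3.6192, Beta 0.7660, Gamma 6.6148.
Lower quotas: Alpha 3, Beta 0, Gamma 6 (sum 9, leaving 2 seats).
Remainders in descending order: Beta 0.7660, Alpha 0.6192, Gamma 0.6148.
The surplus seats go to Beta, Alpha.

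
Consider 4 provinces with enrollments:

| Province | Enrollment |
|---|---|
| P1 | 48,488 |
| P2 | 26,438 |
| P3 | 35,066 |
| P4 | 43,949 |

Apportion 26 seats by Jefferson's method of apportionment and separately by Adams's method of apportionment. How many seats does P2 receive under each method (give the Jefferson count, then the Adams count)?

4 and 5

Jefferson: P1 8, P2 4, P3 6, P4 8.
Adams: P1 8, P2 5, P3 6, P4 7.
P2 gets 4 under Jefferson and 5 under Adams.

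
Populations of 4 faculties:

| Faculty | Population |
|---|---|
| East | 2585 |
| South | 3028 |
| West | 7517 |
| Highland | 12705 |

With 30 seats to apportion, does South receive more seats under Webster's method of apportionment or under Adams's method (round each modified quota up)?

Adams

Webster: East 3, South 3, West 9, Highland 15.
Adams: East 3, South 4, West 9, Highland 14.
South gets 3 under Webster and 4 under Adams.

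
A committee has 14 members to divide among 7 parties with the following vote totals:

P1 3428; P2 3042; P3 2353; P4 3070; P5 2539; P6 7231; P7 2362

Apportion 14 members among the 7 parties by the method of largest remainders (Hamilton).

P1: 2, P2: 2, P3: 1, P4: 2, P5: 2, P6: 4, P7: 1

The standard divisor is 24025/14 ≈ 1716.071.
Standard quotas: P1 1.9976, P2 1.7727, P3 1.3712, P4 1.7890, P5 1.4795, P6 4.2137, P7 1.3764.
Lower quotas: P1 1, P2 1, P3 1, P4 1, P5 1, P6 4, P7 1 (sum 10, leaving 4 seats).
Remainders in descending order: P1 0.9976, P4 0.7890, P2 0.7727, P5 0.4795, P7 0.3764, P3 0.3712, P6 0.2137.
Largest remainders: P1, P4, P2, P5 receive the extra seats.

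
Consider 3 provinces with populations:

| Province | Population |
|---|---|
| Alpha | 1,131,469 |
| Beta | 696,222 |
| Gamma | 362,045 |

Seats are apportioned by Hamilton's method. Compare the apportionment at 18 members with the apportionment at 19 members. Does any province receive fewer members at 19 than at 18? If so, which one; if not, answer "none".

none

At 18 seats: Alpha 9, Beta 6, Gamma 3.
At 19 seats: Alpha 10, Beta 6, Gamma 3.
No province's allocation decreased.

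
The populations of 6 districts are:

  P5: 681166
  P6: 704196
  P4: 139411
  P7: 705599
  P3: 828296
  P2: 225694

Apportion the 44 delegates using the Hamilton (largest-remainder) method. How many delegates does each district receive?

P5: 9, P6: 9, P4: 2, P7: 10, P3: 11, P2: 3

Standard divisor: 3284362 ÷ 44 ≈ 74644.591.
Standard quotas: P5 9.1255, P6 9.4340, P4 1.8677, P7 9.4528, P3 11.0965, P2 3.0236.
Lower quotas: P5 9, P6 9, P4 1, P7 9, P3 11, P2 3 (sum 42, leaving 2 seats).
Remainders in descending order: P4 0.8677, P7 0.4528, P6 0.4340, P5 0.1255, P3 0.0965, P2 0.0236.
The surplus seats go to P4, P7.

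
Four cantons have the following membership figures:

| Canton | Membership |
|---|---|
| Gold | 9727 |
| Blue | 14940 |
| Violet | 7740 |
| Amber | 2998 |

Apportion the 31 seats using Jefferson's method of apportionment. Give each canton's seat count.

Standard divisor 35405/31 ≈ 1142.097; standard quotas: Gold 8.517, Blue 13.081, Violet 6.777, Amber 2.625.
Rounding down gives 8, 13, 6, 2 = 29 seats, so the divisor must be adjusted.
With modified divisor 1070: modified quotas Gold 9.091, Blue 13.963, Violet 7.234, Amber 2.802.
Rounding down: Gold 9, Blue 13, Violet 7, Amber 2 (total 31).

Gold 9, Blue 13, Violet 7, Amber 2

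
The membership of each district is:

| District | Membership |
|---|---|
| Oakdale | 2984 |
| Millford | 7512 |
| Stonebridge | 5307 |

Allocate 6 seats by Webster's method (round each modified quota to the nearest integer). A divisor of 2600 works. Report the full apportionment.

Oakdale: 1, Millford: 3, Stonebridge: 2

With modified divisor 2600: modified quotas Oakdale 1.148, Millford 2.889, Stonebridge 2.041.
Rounding to the nearest integer: Oakdale 1, Millford 3, Stonebridge 2 (total 6).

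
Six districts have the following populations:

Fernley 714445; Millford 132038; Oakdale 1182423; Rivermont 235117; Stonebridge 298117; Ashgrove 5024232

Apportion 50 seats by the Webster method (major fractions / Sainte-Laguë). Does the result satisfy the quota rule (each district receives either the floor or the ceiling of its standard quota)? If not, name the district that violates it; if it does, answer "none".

Ashgrove

Standard quotas: Fernley 4.709, Millford 0.870, Oakdale 7.793, Rivermont 1.550, Stonebridge 1.965, Ashgrove 33.114.
Webster allocation: Fernley 5, Millford 1, Oakdale 8, Rivermont 2, Stonebridge 2, Ashgrove 32.
Ashgrove has quota 33.114 (lower 33, upper 34) but receives 32 — outside the quota interval.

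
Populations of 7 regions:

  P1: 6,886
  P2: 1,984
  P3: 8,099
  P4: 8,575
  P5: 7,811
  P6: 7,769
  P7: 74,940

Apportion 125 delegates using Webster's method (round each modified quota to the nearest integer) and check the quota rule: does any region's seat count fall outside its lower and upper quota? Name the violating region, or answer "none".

P7

Standard quotas: P1 7.416, P2 2.137, P3 8.723, P4 9.235, P5 8.412, P6 8.367, P7 80.710.
Webster allocation: P1 7, P2 2, P3 9, P4 9, P5 8, P6 8, P7 82.
P7 has quota 80.710 (lower 80, upper 81) but receives 82 — outside the quota interval.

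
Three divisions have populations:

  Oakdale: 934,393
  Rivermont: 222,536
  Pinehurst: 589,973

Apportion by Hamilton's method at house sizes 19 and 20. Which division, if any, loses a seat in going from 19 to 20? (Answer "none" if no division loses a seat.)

At 19 seats: Oakdale 10, Rivermont 3, Pinehurst 6.
At 20 seats: Oakdale 11, Rivermont 2, Pinehurst 7.
Rivermont drops from 3 to 2.

Rivermont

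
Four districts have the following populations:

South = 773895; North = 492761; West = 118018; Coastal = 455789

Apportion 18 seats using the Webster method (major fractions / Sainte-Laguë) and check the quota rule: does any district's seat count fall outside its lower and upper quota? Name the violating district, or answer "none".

Standard quotas: South 7.569, North 4.819, West 1.154, Coastal 4.458.
Webster allocation: South 8, North 5, West 1, Coastal 4.
Every allocation lies between the lower and upper quota.

none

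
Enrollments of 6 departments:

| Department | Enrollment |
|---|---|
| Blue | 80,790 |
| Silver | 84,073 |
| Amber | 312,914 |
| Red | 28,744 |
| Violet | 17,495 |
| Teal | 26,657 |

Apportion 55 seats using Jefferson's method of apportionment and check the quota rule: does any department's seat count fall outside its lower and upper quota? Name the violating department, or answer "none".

Standard quotas: Blue 8.069, Silver 8.397, Amber 31.253, Red 2.871, Violet 1.747, Teal 2.662.
Jefferson allocation: Blue 8, Silver 8, Amber 33, Red 3, Violet 1, Teal 2.
Amber has quota 31.253 (lower 31, upper 32) but receives 33 — outside the quota interval.

Amber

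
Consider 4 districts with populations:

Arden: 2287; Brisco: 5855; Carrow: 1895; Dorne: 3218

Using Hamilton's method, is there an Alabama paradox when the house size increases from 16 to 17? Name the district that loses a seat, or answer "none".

none

At 16 seats: Arden 3, Brisco 7, Carrow 2, Dorne 4.
At 17 seats: Arden 3, Brisco 8, Carrow 2, Dorne 4.
No district's allocation decreased.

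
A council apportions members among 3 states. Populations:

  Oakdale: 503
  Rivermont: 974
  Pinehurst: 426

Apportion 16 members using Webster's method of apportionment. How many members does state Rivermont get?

Standard divisor 1903/16 ≈ 118.938; standard quotas: Oakdale 4.229, Rivermont 8.189, Pinehurst 3.582.
Rounding to the nearest integer gives Oakdale 4, Rivermont 8, Pinehurst 4 — total 16, matching the house size, so no adjustment is needed.
Rivermont receives 8.

8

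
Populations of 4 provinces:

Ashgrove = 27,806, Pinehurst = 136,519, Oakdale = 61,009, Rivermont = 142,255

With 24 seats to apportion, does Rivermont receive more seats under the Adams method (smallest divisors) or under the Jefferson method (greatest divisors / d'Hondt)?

Jefferson

Adams: Ashgrove 2, Pinehurst 9, Oakdale 4, Rivermont 9.
Jefferson: Ashgrove 1, Pinehurst 9, Oakdale 4, Rivermont 10.
Rivermont gets 9 under Adams and 10 under Jefferson.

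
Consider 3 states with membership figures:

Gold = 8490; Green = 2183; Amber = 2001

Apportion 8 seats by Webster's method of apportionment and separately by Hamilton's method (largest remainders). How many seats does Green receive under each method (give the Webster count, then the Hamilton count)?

Webster: Gold 6, Green 1, Amber 1.
Hamilton: Gold 5, Green 2, Amber 1.
Green gets 1 under Webster and 2 under Hamilton.

1 and 2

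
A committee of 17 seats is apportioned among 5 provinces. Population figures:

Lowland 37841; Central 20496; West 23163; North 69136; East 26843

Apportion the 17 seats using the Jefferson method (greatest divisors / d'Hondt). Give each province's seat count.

Lowland 4, Central 2, West 2, North 7, East 2

Standard divisor 177479/17 ≈ 10439.941; standard quotas: Lowland 3.625, Central 1.963, West 2.219, North 6.622, East 2.571.
Rounding down gives 3, 1, 2, 6, 2 = 14 seats, so the divisor must be adjusted.
With modified divisor 9200: modified quotas Lowland 4.113, Central 2.228, West 2.518, North 7.515, East 2.918.
Rounding down: Lowland 4, Central 2, West 2, North 7, East 2 (total 17).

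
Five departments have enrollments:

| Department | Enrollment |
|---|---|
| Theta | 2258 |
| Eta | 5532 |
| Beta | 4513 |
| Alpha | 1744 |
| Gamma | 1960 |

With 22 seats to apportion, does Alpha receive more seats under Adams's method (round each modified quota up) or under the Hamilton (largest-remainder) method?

Adams: Theta 3, Eta 7, Beta 6, Alpha 3, Gamma 3.
Hamilton: Theta 3, Eta 8, Beta 6, Alpha 2, Gamma 3.
Alpha gets 3 under Adams and 2 under Hamilton.

Adams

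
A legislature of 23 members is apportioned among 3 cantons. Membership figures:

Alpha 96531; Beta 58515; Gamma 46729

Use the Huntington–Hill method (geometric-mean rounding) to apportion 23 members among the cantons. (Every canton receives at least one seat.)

Alpha=11, Beta=7, Gamma=5

With divisor 8780: modified quotas Alpha 10.994, Beta 6.665, Gamma 5.322.
Geometric-mean thresholds: Alpha √(10·11)=10.488, Beta √(6·7)=6.481, Gamma √(5·6)=5.477.
Each quota rounded against its threshold gives Alpha 11, Beta 7, Gamma 5 (total 23).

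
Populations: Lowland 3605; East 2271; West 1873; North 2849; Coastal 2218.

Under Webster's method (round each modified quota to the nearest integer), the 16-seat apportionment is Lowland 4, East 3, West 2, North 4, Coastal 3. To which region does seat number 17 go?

Priority for the next seat is population ÷ (current seats + 0.5).
Priorities: Lowland 801.111, East 648.857, West 749.200, North 633.111, Coastal 633.714.
Highest priority: Lowland.

Lowland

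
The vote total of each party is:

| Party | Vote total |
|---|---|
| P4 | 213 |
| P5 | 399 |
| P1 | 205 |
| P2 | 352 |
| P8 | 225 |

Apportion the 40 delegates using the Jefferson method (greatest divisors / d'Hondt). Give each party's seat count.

Standard divisor 1394/40 ≈ 34.85; standard quotas: P4 6.112, P5 11.449, P1 5.882, P2 10.100, P8 6.456.
Rounding down gives 6, 11, 5, 10, 6 = 38 seats, so the divisor must be adjusted.
With modified divisor 33: modified quotas P4 6.455, P5 12.091, P1 6.212, P2 10.667, P8 6.818.
Rounding down: P4 6, P5 12, P1 6, P2 10, P8 6 (total 40).

P4=6, P5=12, P1=6, P2=10, P8=6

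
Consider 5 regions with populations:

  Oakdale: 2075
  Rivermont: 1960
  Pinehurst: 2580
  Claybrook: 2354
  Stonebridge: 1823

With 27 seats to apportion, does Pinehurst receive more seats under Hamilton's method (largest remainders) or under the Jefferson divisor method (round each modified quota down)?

Jefferson

Hamilton: Oakdale 5, Rivermont 5, Pinehurst 6, Claybrook 6, Stonebridge 5.
Jefferson: Oakdale 5, Rivermont 5, Pinehurst 7, Claybrook 6, Stonebridge 4.
Pinehurst gets 6 under Hamilton and 7 under Jefferson.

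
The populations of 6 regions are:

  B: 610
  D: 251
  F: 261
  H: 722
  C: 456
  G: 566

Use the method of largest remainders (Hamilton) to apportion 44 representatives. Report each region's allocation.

B 9; D 4; F 4; H 11; C 7; G 9

Total 2866; standard divisor 2866/44 ≈ 65.136.
Standard quotas: B 9.365, D 3.853, F 4.007, H 11.084, C 7.001, G 8.689.
Lower quotas: B 9, D 3, F 4, H 11, C 7, G 8 (sum 42, leaving 2 seats).
Remainders in descending order: D 0.853, G 0.689, B 0.365, H 0.084, F 0.007, C 0.001.
The surplus seats go to D, G.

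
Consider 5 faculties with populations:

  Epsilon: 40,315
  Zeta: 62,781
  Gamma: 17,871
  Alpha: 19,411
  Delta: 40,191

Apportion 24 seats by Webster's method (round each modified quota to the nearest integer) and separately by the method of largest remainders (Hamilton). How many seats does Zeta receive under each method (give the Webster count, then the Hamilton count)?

Webster: Epsilon 5, Zeta 9, Gamma 2, Alpha 3, Delta 5.
Hamilton: Epsilon 5, Zeta 8, Gamma 3, Alpha 3, Delta 5.
Zeta gets 9 under Webster and 8 under Hamilton.

9 and 8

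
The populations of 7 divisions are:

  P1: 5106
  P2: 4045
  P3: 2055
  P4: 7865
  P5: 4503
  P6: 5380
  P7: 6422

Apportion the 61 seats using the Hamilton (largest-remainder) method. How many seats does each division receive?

Standard divisor: 35376 ÷ 61 ≈ 579.934.
Standard quotas: P1 8.8044, P2 6.9749, P3 3.5435, P4 13.5619, P5 7.7647, P6 9.2769, P7 11.0737.
Lower quotas: P1 8, P2 6, P3 3, P4 13, P5 7, P6 9, P7 11 (sum 57, leaving 4 seats).
Remainders in descending order: P2 0.9749, P1 0.8044, P5 0.7647, P4 0.5619, P3 0.5435, P6 0.2769, P7 0.0737.
The surplus seats go to P2, P1, P5, P4.

P1 9, P2 7, P3 3, P4 14, P5 8, P6 9, P7 11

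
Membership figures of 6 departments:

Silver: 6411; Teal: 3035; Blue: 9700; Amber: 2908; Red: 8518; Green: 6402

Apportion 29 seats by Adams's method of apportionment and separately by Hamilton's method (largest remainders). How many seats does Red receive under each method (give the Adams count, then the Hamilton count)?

6 and 7

Adams: Silver 5, Teal 3, Blue 7, Amber 3, Red 6, Green 5.
Hamilton: Silver 5, Teal 2, Blue 8, Amber 2, Red 7, Green 5.
Red gets 6 under Adams and 7 under Hamilton.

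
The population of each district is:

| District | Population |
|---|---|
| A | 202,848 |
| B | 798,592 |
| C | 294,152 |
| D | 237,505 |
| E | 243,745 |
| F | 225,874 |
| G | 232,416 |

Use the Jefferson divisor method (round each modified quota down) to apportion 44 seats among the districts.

Standard divisor 2235132/44 ≈ 50798.455; standard quotas: A 3.993, B 15.721, C 5.791, D 4.675, E 4.798, F 4.446, G 4.575.
Rounding down gives 3, 15, 5, 4, 4, 4, 4 = 39 seats, so the divisor must be adjusted.
With modified divisor 47200: modified quotas A 4.298, B 16.919, C 6.232, D 5.032, E 5.164, F 4.785, G 4.924.
Rounding down: A 4, B 16, C 6, D 5, E 5, F 4, G 4 (total 44).

A=4, B=16, C=6, D=5, E=5, F=4, G=4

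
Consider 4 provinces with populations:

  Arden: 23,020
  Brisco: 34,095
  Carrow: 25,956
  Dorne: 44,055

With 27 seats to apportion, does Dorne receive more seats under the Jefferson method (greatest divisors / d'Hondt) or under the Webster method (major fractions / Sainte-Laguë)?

Jefferson: Arden 5, Brisco 7, Carrow 5, Dorne 10.
Webster: Arden 5, Brisco 7, Carrow 6, Dorne 9.
Dorne gets 10 under Jefferson and 9 under Webster.

Jefferson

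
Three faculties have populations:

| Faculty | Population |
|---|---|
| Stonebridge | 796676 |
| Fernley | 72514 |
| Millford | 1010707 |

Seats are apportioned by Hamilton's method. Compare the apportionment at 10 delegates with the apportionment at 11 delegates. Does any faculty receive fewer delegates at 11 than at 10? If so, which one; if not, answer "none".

Fernley

At 10 seats: Stonebridge 4, Fernley 1, Millford 5.
At 11 seats: Stonebridge 5, Fernley 0, Millford 6.
Fernley drops from 1 to 0.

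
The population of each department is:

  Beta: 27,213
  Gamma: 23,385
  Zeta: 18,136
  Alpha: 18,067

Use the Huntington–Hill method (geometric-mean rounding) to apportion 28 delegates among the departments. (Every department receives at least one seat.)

With divisor 3166: modified quotas Beta 8.595, Gamma 7.386, Zeta 5.728, Alpha 5.707.
Geometric-mean thresholds: Beta √(8·9)=8.485, Gamma √(7·8)=7.483, Zeta √(5·6)=5.477, Alpha √(5·6)=5.477.
Each quota rounded against its threshold gives Beta 9, Gamma 7, Zeta 6, Alpha 6 (total 28).

Beta: 9, Gamma: 7, Zeta: 6, Alpha: 6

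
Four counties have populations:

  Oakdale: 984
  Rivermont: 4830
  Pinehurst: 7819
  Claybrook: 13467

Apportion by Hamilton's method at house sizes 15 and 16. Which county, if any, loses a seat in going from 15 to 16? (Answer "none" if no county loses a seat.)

At 15 seats: Oakdale 1, Rivermont 3, Pinehurst 4, Claybrook 7.
At 16 seats: Oakdale 0, Rivermont 3, Pinehurst 5, Claybrook 8.
Oakdale drops from 1 to 0.

Oakdale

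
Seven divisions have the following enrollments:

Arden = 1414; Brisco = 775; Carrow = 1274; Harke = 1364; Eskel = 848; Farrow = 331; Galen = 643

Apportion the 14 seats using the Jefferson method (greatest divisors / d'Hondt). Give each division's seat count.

Arden 3, Brisco 2, Carrow 3, Harke 3, Eskel 2, Farrow 0, Galen 1

Standard divisor 6649/14 ≈ 474.929; standard quotas: Arden 2.977, Brisco 1.632, Carrow 2.683, Harke 2.872, Eskel 1.786, Farrow 0.697, Galen 1.354.
Rounding down gives 2, 1, 2, 2, 1, 0, 1 = 9 seats, so the divisor must be adjusted.
With modified divisor 370: modified quotas Arden 3.822, Brisco 2.095, Carrow 3.443, Harke 3.686, Eskel 2.292, Farrow 0.895, Galen 1.738.
Rounding down: Arden 3, Brisco 2, Carrow 3, Harke 3, Eskel 2, Farrow 0, Galen 1 (total 14).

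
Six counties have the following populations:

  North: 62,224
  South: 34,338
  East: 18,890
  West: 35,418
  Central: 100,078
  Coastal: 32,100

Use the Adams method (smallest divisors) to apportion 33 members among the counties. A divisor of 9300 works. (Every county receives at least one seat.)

With modified divisor 9300: modified quotas North 6.691, South 3.692, East 2.031, West 3.808, Central 10.761, Coastal 3.452.
Rounding up: North 7, South 4, East 3, West 4, Central 11, Coastal 4 (total 33).

North 7, South 4, East 3, West 4, Central 11, Coastal 4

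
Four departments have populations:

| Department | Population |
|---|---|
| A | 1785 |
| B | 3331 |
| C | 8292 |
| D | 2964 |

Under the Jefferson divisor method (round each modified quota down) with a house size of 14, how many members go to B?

3

Standard divisor 16372/14 ≈ 1169.429; standard quotas: A 1.526, B 2.848, C 7.091, D 2.535.
Rounding down gives 1, 2, 7, 2 = 12 seats, so the divisor must be adjusted.
With modified divisor 1000: modified quotas A 1.785, B 3.331, C 8.292, D 2.964.
Rounding down: A 1, B 3, C 8, D 2 (total 14).
B receives 3.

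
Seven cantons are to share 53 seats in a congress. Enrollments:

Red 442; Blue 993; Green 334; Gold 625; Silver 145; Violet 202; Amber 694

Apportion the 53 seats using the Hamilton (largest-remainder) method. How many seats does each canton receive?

The standard divisor is 3435/53 ≈ 64.811.
Standard quotas: Red 6.820, Blue 15.321, Green 5.153, Gold 9.643, Silver 2.237, Violet 3.117, Amber 10.708.
Lower quotas: Red 6, Blue 15, Green 5, Gold 9, Silver 2, Violet 3, Amber 10 (sum 50, leaving 3 seats).
Remainders in descending order: Red 0.820, Amber 0.708, Gold 0.643, Blue 0.321, Silver 0.237, Green 0.153, Violet 0.117.
Largest remainders: Red, Amber, Gold receive the extra seats.

Red 7; Blue 15; Green 5; Gold 10; Silver 2; Violet 3; Amber 11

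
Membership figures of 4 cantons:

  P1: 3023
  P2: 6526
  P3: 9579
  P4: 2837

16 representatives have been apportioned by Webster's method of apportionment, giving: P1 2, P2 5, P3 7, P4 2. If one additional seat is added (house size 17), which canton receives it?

Priority for the next seat is population ÷ (current seats + 0.5).
Priorities: P1 1209.200, P2 1186.545, P3 1277.200, P4 1134.800.
Highest priority: P3.

P3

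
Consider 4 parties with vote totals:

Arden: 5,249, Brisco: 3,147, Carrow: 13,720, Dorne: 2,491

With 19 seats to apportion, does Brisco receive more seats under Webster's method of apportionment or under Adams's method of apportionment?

Adams

Webster: Arden 4, Brisco 2, Carrow 11, Dorne 2.
Adams: Arden 4, Brisco 3, Carrow 10, Dorne 2.
Brisco gets 2 under Webster and 3 under Adams.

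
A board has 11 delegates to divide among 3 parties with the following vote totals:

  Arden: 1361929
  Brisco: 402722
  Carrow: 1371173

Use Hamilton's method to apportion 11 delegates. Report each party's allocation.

Standard divisor: 3135824 ÷ 11 ≈ 285074.909.
Standard quotas: Arden 4.7774, Brisco 1.4127, Carrow 4.8099.
Lower quotas: Arden 4, Brisco 1, Carrow 4 (sum 9, leaving 2 seats).
Remainders in descending order: Carrow 0.8099, Arden 0.7774, Brisco 0.4127.
Largest remainders: Carrow, Arden receive the extra seats.

Arden 5, Brisco 1, Carrow 5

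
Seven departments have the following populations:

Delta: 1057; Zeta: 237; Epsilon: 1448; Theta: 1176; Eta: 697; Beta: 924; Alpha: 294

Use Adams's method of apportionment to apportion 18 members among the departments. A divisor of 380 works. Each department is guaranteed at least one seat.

Delta 3, Zeta 1, Epsilon 4, Theta 4, Eta 2, Beta 3, Alpha 1

With modified divisor 380: modified quotas Delta 2.782, Zeta 0.624, Epsilon 3.811, Theta 3.095, Eta 1.834, Beta 2.432, Alpha 0.774.
Rounding up: Delta 3, Zeta 1, Epsilon 4, Theta 4, Eta 2, Beta 3, Alpha 1 (total 18).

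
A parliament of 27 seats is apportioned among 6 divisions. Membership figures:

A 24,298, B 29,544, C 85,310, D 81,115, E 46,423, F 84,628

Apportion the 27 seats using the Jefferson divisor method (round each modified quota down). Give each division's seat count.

Standard divisor 351318/27 ≈ 13011.778; standard quotas: A 1.867, B 2.271, C 6.556, D 6.234, E 3.568, F 6.504.
Rounding down gives 1, 2, 6, 6, 3, 6 = 24 seats, so the divisor must be adjusted.
With modified divisor 11800: modified quotas A 2.059, B 2.504, C 7.230, D 6.874, E 3.934, F 7.172.
Rounding down: A 2, B 2, C 7, D 6, E 3, F 7 (total 27).

A 2; B 2; C 7; D 6; E 3; F 7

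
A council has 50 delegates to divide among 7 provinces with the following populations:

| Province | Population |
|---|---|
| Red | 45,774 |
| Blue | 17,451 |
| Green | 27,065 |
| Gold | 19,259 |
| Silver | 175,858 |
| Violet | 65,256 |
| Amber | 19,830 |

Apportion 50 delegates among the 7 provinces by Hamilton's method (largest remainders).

The standard divisor is 370493/50 ≈ 7409.86.
Standard quotas: Red 6.1774, Blue 2.3551, Green 3.6526, Gold 2.5991, Silver 23.7330, Violet 8.8066, Amber 2.6762.
Lower quotas: Red 6, Blue 2, Green 3, Gold 2, Silver 23, Violet 8, Amber 2 (sum 46, leaving 4 seats).
Remainders in descending order: Violet 0.8066, Silver 0.7330, Amber 0.6762, Green 0.6526, Gold 0.5991, Blue 0.3551, Red 0.1774.
The surplus seats go to Violet, Silver, Amber, Green.

Red=6; Blue=2; Green=4; Gold=2; Silver=24; Violet=9; Amber=3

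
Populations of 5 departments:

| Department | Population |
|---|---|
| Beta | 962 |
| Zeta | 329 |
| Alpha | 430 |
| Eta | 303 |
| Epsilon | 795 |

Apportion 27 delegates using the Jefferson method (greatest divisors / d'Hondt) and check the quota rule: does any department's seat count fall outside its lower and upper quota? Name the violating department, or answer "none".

Standard quotas: Beta 9.214, Zeta 3.151, Alpha 4.118, Eta 2.902, Epsilon 7.614.
Jefferson allocation: Beta 9, Zeta 3, Alpha 4, Eta 3, Epsilon 8.
Every allocation lies between the lower and upper quota.

none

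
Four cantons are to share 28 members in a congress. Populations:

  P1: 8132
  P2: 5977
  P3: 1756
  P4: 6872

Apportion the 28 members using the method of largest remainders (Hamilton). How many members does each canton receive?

The standard divisor is 22737/28 ≈ 812.036.
Standard quotas: P1 10.0143, P2 7.3605, P3 2.1625, P4 8.4627.
Lower quotas: P1 10, P2 7, P3 2, P4 8 (sum 27, leaving 1 seat).
Remainders in descending order: P4 0.4627, P2 0.3605, P3 0.1625, P1 0.0143.
Largest remainder: P4 receives the extra seat.

P1=10, P2=7, P3=2, P4=9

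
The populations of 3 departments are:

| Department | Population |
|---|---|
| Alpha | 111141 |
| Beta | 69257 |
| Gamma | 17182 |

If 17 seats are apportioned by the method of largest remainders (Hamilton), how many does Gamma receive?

1

Total 197580; standard divisor 197580/17 ≈ 11622.353.
Standard quotas: Alpha 9.5627, Beta 5.9589, Gamma 1.4784.
Lower quotas: Alpha 9, Beta 5, Gamma 1 (sum 15, leaving 2 seats).
Remainders in descending order: Beta 0.9589, Alpha 0.5627, Gamma 0.4784.
The surplus seats go to Beta, Alpha.
Gamma receives 1.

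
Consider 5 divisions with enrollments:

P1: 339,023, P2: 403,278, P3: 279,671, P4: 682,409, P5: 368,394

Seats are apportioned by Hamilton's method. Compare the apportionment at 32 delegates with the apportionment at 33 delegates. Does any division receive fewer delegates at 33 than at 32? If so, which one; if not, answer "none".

none

At 32 seats: P1 5, P2 6, P3 4, P4 11, P5 6.
At 33 seats: P1 5, P2 6, P3 5, P4 11, P5 6.
No division's allocation decreased.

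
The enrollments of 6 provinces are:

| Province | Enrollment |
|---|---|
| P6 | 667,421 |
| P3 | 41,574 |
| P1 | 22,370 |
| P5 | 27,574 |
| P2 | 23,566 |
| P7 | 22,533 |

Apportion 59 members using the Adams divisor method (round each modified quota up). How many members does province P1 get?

2

Standard divisor 805038/59 ≈ 13644.712; standard quotas: P6 48.914, P3 3.047, P1 1.639, P5 2.021, P2 1.727, P7 1.651.
Rounding up gives 49, 4, 2, 3, 2, 2 = 62 seats, so the divisor must be adjusted.
With modified divisor 14100: modified quotas P6 47.335, P3 2.949, P1 1.587, P5 1.956, P2 1.671, P7 1.598.
Rounding up: P6 48, P3 3, P1 2, P5 2, P2 2, P7 2 (total 59).
P1 receives 2.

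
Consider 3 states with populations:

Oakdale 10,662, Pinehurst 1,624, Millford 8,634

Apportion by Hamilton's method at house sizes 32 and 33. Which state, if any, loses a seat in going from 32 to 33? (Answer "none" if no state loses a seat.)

At 32 seats: Oakdale 16, Pinehurst 3, Millford 13.
At 33 seats: Oakdale 17, Pinehurst 2, Millford 14.
Pinehurst drops from 3 to 2.

Pinehurst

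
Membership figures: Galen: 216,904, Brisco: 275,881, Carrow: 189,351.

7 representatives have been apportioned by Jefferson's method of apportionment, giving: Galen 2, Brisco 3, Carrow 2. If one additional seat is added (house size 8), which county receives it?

Priority for the next seat is population ÷ (current seats + 1).
Priorities: Galen 72301.333, Brisco 68970.250, Carrow 63117.000.
Highest priority: Galen.

Galen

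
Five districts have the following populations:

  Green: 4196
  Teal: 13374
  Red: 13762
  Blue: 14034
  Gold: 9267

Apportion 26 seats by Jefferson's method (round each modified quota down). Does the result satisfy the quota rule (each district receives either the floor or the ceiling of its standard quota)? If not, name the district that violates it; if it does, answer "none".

Standard quotas: Green 1.997, Teal 6.365, Red 6.549, Blue 6.679, Gold 4.410.
Jefferson allocation: Green 2, Teal 6, Red 7, Blue 7, Gold 4.
Every allocation lies between the lower and upper quota.

none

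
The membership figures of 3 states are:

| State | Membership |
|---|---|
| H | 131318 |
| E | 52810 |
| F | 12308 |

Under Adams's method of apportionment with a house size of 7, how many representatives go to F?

1

Standard divisor 196436/7 ≈ 28062.286; standard quotas: H 4.680, E 1.882, F 0.439.
Rounding up gives 5, 2, 1 = 8 seats, so the divisor must be adjusted.
With modified divisor 38300: modified quotas H 3.429, E 1.379, F 0.321.
Rounding up: H 4, E 2, F 1 (total 7).
F receives 1.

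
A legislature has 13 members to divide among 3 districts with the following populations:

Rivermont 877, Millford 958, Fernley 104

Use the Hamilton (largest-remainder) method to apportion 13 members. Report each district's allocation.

The standard divisor is 1939/13 ≈ 149.154.
Standard quotas: Rivermont 5.880, Millford 6.423, Fernley 0.697.
Lower quotas: Rivermont 5, Millford 6, Fernley 0 (sum 11, leaving 2 seats).
Remainders in descending order: Rivermont 0.880, Fernley 0.697, Millford 0.423.
Largest remainders: Rivermont, Fernley receive the extra seats.

Rivermont 6, Millford 6, Fernley 1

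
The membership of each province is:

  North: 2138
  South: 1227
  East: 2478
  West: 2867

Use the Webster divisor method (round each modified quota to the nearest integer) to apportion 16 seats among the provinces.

Standard divisor 8710/16 ≈ 544.375; standard quotas: North 3.927, South 2.254, East 4.552, West 5.267.
Rounding to the nearest integer gives North 4, South 2, East 5, West 5 — total 16, matching the house size, so no adjustment is needed.

North 4, South 2, East 5, West 5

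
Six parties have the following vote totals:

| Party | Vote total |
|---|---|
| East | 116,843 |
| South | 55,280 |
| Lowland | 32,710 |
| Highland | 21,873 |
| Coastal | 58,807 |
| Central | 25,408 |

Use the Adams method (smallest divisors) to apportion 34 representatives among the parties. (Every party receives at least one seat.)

East 12; South 6; Lowland 4; Highland 3; Coastal 6; Central 3

Standard divisor 310921/34 ≈ 9144.735; standard quotas: East 12.777, South 6.045, Lowland 3.577, Highland 2.392, Coastal 6.431, Central 2.778.
Rounding up gives 13, 7, 4, 3, 7, 3 = 37 seats, so the divisor must be adjusted.
With modified divisor 10200: modified quotas East 11.455, South 5.420, Lowland 3.207, Highland 2.144, Coastal 5.765, Central 2.491.
Rounding up: East 12, South 6, Lowland 4, Highland 3, Coastal 6, Central 3 (total 34).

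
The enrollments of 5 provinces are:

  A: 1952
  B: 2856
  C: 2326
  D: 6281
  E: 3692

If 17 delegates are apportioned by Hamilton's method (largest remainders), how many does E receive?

4

Standard divisor: 17107 ÷ 17 ≈ 1006.294.
Standard quotas: A 1.9398, B 2.8381, C 2.3115, D 6.2417, E 3.6689.
Lower quotas: A 1, B 2, C 2, D 6, E 3 (sum 14, leaving 3 seats).
Remainders in descending order: A 0.9398, B 0.8381, E 0.6689, C 0.3115, D 0.2417.
The surplus seats go to A, B, E.
E receives 4.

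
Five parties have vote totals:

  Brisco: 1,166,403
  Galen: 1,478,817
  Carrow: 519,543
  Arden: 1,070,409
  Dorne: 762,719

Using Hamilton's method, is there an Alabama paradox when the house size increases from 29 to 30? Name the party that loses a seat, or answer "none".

none

At 29 seats: Brisco 7, Galen 9, Carrow 3, Arden 6, Dorne 4.
At 30 seats: Brisco 7, Galen 9, Carrow 3, Arden 6, Dorne 5.
No party's allocation decreased.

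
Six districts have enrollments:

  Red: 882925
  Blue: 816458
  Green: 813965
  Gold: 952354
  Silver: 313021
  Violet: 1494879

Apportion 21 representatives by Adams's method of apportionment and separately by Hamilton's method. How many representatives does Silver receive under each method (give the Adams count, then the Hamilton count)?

Adams: Red 3, Blue 3, Green 3, Gold 4, Silver 2, Violet 6.
Hamilton: Red 4, Blue 3, Green 3, Gold 4, Silver 1, Violet 6.
Silver gets 2 under Adams and 1 under Hamilton.

2 and 1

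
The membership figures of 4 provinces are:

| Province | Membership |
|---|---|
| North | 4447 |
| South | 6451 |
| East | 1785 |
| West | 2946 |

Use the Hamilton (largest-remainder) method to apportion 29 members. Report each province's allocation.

North 8; South 12; East 3; West 6

The standard divisor is 15629/29 ≈ 538.931.
Standard quotas: North 8.2515, South 11.9700, East 3.3121, West 5.4664.
Lower quotas: North 8, South 11, East 3, West 5 (sum 27, leaving 2 seats).
Remainders in descending order: South 0.9700, West 0.4664, East 0.3121, North 0.2515.
The surplus seats go to South, West.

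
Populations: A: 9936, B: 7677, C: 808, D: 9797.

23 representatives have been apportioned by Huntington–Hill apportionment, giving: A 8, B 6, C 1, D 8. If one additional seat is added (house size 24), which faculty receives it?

Priority for the next seat is population ÷ (√(s·(s+1))).
Priorities: A 1170.969, B 1184.587, C 571.342, D 1154.588.
Highest priority: B.

B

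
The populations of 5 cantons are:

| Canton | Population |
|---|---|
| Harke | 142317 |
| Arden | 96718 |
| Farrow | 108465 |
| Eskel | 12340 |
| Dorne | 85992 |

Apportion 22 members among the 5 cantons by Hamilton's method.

Standard divisor: 445832 ÷ 22 ≈ 20265.091.
Standard quotas: Harke 7.0228, Arden 4.7726, Farrow 5.3523, Eskel 0.6089, Dorne 4.2434.
Lower quotas: Harke 7, Arden 4, Farrow 5, Eskel 0, Dorne 4 (sum 20, leaving 2 seats).
Remainders in descending order: Arden 0.7726, Eskel 0.6089, Farrow 0.3523, Dorne 0.2434, Harke 0.0228.
The surplus seats go to Arden, Eskel.

Harke=7, Arden=5, Farrow=5, Eskel=1, Dorne=4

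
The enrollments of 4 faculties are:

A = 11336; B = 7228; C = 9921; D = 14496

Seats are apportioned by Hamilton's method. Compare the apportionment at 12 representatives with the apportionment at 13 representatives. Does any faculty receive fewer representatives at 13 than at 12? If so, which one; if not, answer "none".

At 12 seats: A 3, B 2, C 3, D 4.
At 13 seats: A 4, B 2, C 3, D 4.
No faculty's allocation decreased.

none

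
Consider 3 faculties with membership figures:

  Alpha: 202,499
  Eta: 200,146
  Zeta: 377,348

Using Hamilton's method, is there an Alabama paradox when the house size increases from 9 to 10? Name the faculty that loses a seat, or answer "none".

none

At 9 seats: Alpha 2, Eta 2, Zeta 5.
At 10 seats: Alpha 3, Eta 2, Zeta 5.
No faculty's allocation decreased.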